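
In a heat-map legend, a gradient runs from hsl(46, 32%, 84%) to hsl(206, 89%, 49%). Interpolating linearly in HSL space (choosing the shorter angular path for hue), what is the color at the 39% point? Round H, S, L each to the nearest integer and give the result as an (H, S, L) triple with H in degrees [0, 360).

(108, 54, 70)

Hue arc: Δh = 206 − 46 = 160° (|Δh| ≤ 180, already the shorter path).
H = 46 + 0.39 × (160) = 108.4 → 108°
S = 32 + 0.39 × (89 − 32) = 54.23 → 54%
L = 84 + 0.39 × (49 − 84) = 70.35 → 70%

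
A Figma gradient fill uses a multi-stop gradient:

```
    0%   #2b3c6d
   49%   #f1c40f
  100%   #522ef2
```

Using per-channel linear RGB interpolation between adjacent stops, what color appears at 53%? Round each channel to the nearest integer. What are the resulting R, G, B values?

53% lies between the 49% and 100% stops, so the local fraction is t = (53 − 49)/(100 − 49) = 4/51 ≈ 0.0784.
#f1c40f → (241, 196, 15); #522ef2 → (82, 46, 242).
R = 241 + 0.0784 × (82 − 241) = 228.534 → 229
G = 196 + 0.0784 × (46 − 196) = 184.24 → 184
B = 15 + 0.0784 × (242 − 15) = 32.797 → 33

(229, 184, 33)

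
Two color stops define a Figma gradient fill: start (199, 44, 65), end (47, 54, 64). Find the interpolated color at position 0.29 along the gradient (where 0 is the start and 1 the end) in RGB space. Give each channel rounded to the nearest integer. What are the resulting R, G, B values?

(155, 47, 65)

R = 199 + 0.29 × (47 − 199) = 199 + 0.29 × -152 = 154.92 → 155
G = 44 + 0.29 × (54 − 44) = 44 + 0.29 × 10 = 46.9 → 47
B = 65 + 0.29 × (64 − 65) = 65 + 0.29 × -1 = 64.71 → 65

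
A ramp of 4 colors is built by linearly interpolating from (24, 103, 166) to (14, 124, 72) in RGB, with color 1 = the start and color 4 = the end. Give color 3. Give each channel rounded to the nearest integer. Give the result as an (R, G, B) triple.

With 4 swatches and endpoints inclusive, swatch 3 sits at t = (3 − 1)/(4 − 1) = 2/3 ≈ 0.6667.
R = 24 + 0.6667 × (14 − 24) = 17.333 → 17
G = 103 + 0.6667 × (124 − 103) = 117.001 → 117
B = 166 + 0.6667 × (72 − 166) = 103.33 → 103

(17, 117, 103)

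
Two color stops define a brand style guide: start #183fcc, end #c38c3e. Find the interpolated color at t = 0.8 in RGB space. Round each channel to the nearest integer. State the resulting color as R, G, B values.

#183fcc → (24, 63, 204); #c38c3e → (195, 140, 62).
R = 24 + 0.8 × (195 − 24) = 24 + 0.8 × 171 = 160.8 → 161
G = 63 + 0.8 × (140 − 63) = 63 + 0.8 × 77 = 124.6 → 125
B = 204 + 0.8 × (62 − 204) = 204 + 0.8 × -142 = 90.4 → 90
So the blended color is (161, 125, 90), about #a17d5a.

(161, 125, 90)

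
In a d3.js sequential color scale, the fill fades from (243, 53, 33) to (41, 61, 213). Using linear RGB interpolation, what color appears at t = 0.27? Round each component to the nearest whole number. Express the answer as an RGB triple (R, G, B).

(188, 55, 82)

R = 243 + 0.27 × (41 − 243) = 243 + 0.27 × -202 = 188.46 → 188
G = 53 + 0.27 × (61 − 53) = 53 + 0.27 × 8 = 55.16 → 55
B = 33 + 0.27 × (213 − 33) = 33 + 0.27 × 180 = 81.6 → 82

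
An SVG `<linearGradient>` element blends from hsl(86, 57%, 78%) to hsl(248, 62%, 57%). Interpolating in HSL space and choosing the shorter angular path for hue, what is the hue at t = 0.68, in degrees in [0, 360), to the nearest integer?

Hue arc: Δh = 248 − 86 = 162° (|Δh| ≤ 180, already the shorter path).
H = 86 + 0.68 × (162) = 196.16 → 196°

196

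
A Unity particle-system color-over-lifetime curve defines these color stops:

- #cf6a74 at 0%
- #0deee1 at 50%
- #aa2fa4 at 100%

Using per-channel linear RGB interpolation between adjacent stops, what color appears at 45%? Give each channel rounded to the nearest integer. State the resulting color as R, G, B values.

(32, 225, 214)

45% lies between the 0% and 50% stops, so the local fraction is t = (45 − 0)/(50 − 0) = 45/50 ≈ 0.9.
#cf6a74 → (207, 106, 116); #0deee1 → (13, 238, 225).
R = 207 + 0.9 × (13 − 207) = 32.4 → 32
G = 106 + 0.9 × (238 − 106) = 224.8 → 225
B = 116 + 0.9 × (225 − 116) = 214.1 → 214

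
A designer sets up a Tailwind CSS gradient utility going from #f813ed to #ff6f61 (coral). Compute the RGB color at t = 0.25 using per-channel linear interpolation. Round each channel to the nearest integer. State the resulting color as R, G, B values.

#f813ed → (248, 19, 237); #ff6f61 → (255, 111, 97).
R = 248 + 0.25 × (255 − 248) = 248 + 0.25 × 7 = 249.75 → 250
G = 19 + 0.25 × (111 − 19) = 19 + 0.25 × 92 = 42 → 42
B = 237 + 0.25 × (97 − 237) = 237 + 0.25 × -140 = 202 → 202

(250, 42, 202)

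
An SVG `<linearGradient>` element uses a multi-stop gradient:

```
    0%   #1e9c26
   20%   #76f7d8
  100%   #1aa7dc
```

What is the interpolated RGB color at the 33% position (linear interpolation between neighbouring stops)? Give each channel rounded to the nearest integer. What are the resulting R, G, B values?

(103, 234, 217)

33% lies between the 20% and 100% stops, so the local fraction is t = (33 − 20)/(100 − 20) = 13/80 ≈ 0.1625.
#76f7d8 → (118, 247, 216); #1aa7dc → (26, 167, 220).
R = 118 + 0.1625 × (26 − 118) = 103.05 → 103
G = 247 + 0.1625 × (167 − 247) = 234 → 234
B = 216 + 0.1625 × (220 − 216) = 216.65 → 217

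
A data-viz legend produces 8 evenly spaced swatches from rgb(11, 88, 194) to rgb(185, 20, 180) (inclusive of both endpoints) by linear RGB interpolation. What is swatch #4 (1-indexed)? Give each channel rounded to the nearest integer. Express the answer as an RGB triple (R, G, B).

With 8 swatches and endpoints inclusive, swatch 4 sits at t = (4 − 1)/(8 − 1) = 3/7 ≈ 0.4286.
R = 11 + 0.4286 × (185 − 11) = 85.576 → 86
G = 88 + 0.4286 × (20 − 88) = 58.855 → 59
B = 194 + 0.4286 × (180 − 194) = 188 → 188

(86, 59, 188)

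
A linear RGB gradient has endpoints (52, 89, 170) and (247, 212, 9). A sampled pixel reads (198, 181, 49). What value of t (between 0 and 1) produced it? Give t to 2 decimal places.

0.75

Invert the lerp on the R channel (largest span, 195): t = (198 − 52) / (247 − 52) = 146/195 = 0.74872.
Check on G: (181 − 89)/(212 − 89) = 0.748 ✓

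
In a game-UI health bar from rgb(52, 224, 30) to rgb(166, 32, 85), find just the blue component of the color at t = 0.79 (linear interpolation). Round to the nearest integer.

B = 30 + 0.79 × (85 − 30) = 73.45 → 73

73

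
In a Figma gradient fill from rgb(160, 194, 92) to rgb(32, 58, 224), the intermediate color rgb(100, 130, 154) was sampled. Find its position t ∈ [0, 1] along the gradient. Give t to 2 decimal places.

0.47

Invert the lerp on the G channel (largest span, 136): t = (130 − 194) / (58 − 194) = -64/-136 = 0.47059.
Check on R: (100 − 160)/(32 − 160) = 0.4688 ✓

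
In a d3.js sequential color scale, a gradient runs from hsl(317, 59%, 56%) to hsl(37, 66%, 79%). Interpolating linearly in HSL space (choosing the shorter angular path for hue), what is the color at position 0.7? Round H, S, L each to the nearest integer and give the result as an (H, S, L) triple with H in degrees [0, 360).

Hue: 37 − 317 = -280°, but |-280| > 180 so the shorter arc goes the other way: Δh = -280 + 360 = 80°.
H = 317 + 0.7 × (80) = 373 → 373 → 373 mod 360 = 13°
S = 59 + 0.7 × (66 − 59) = 63.9 → 64%
L = 56 + 0.7 × (79 − 56) = 72.1 → 72%

(13, 64, 72)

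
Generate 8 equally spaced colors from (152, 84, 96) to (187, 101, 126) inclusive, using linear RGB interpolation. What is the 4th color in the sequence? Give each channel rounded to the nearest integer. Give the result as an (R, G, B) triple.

(167, 91, 109)

With 8 swatches and endpoints inclusive, swatch 4 sits at t = (4 − 1)/(8 − 1) = 3/7 ≈ 0.4286.
R = 152 + 0.4286 × (187 − 152) = 167.001 → 167
G = 84 + 0.4286 × (101 − 84) = 91.286 → 91
B = 96 + 0.4286 × (126 − 96) = 108.858 → 109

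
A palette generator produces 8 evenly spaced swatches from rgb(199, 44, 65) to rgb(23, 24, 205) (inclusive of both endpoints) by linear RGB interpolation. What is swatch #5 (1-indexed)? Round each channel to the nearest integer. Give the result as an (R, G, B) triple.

(98, 33, 145)

With 8 swatches and endpoints inclusive, swatch 5 sits at t = (5 − 1)/(8 − 1) = 4/7 ≈ 0.5714.
R = 199 + 0.5714 × (23 − 199) = 98.434 → 98
G = 44 + 0.5714 × (24 − 44) = 32.572 → 33
B = 65 + 0.5714 × (205 − 65) = 144.996 → 145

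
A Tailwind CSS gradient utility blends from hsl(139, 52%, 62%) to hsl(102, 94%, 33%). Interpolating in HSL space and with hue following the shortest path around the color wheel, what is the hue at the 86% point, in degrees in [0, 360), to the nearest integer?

107

Hue arc: Δh = 102 − 139 = -37° (|Δh| ≤ 180, already the shorter path).
H = 139 + 0.86 × (-37) = 107.18 → 107°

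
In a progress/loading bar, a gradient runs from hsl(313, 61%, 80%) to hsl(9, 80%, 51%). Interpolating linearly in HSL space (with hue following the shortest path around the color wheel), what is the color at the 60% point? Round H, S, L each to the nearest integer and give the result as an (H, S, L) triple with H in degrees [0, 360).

(347, 72, 63)

Hue: 9 − 313 = -304°, but |-304| > 180 so the shorter arc goes the other way: Δh = -304 + 360 = 56°.
H = 313 + 0.6 × (56) = 346.6 → 347°
S = 61 + 0.6 × (80 − 61) = 72.4 → 72%
L = 80 + 0.6 × (51 − 80) = 62.6 → 63%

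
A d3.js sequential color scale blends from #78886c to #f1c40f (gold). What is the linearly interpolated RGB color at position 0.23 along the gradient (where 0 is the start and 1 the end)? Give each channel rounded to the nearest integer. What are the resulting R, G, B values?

(148, 150, 87)

#78886c → (120, 136, 108); #f1c40f → (241, 196, 15).
R = 120 + 0.23 × (241 − 120) = 120 + 0.23 × 121 = 147.83 → 148
G = 136 + 0.23 × (196 − 136) = 136 + 0.23 × 60 = 149.8 → 150
B = 108 + 0.23 × (15 − 108) = 108 + 0.23 × -93 = 86.61 → 87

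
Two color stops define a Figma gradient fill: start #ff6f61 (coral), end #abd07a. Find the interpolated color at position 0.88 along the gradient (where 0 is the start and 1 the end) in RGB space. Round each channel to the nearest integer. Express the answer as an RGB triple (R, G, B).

#ff6f61 → (255, 111, 97); #abd07a → (171, 208, 122).
R = 255 + 0.88 × (171 − 255) = 255 + 0.88 × -84 = 181.08 → 181
G = 111 + 0.88 × (208 − 111) = 111 + 0.88 × 97 = 196.36 → 196
B = 97 + 0.88 × (122 − 97) = 97 + 0.88 × 25 = 119 → 119

(181, 196, 119)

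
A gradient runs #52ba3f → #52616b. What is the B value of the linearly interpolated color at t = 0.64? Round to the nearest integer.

B₁ = 63 (from #52ba3f), B₂ = 107 (from #52616b).
B = 63 + 0.64 × (107 − 63) = 91.16 → 91

91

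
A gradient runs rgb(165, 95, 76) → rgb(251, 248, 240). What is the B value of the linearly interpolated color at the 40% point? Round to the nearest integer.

B = 76 + 0.4 × (240 − 76) = 141.6 → 142

142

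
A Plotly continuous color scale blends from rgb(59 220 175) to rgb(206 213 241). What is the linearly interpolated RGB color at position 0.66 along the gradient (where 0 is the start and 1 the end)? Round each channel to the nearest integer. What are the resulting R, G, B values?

R = 59 + 0.66 × (206 − 59) = 59 + 0.66 × 147 = 156.02 → 156
G = 220 + 0.66 × (213 − 220) = 220 + 0.66 × -7 = 215.38 → 215
B = 175 + 0.66 × (241 − 175) = 175 + 0.66 × 66 = 218.56 → 219

(156, 215, 219)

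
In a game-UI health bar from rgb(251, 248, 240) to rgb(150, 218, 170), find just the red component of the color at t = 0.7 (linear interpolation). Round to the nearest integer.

R = 251 + 0.7 × (150 − 251) = 180.3 → 180

180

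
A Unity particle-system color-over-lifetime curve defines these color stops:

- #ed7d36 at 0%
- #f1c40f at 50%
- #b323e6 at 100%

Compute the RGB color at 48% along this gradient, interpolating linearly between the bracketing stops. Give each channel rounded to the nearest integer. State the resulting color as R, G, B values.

(241, 193, 17)

48% lies between the 0% and 50% stops, so the local fraction is t = (48 − 0)/(50 − 0) = 48/50 ≈ 0.96.
#ed7d36 → (237, 125, 54); #f1c40f → (241, 196, 15).
R = 237 + 0.96 × (241 − 237) = 240.84 → 241
G = 125 + 0.96 × (196 − 125) = 193.16 → 193
B = 54 + 0.96 × (15 − 54) = 16.56 → 17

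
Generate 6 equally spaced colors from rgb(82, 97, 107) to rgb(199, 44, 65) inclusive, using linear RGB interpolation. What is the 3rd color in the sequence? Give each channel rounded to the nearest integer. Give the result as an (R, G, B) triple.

(129, 76, 90)

With 6 swatches and endpoints inclusive, swatch 3 sits at t = (3 − 1)/(6 − 1) = 2/5 ≈ 0.4.
R = 82 + 0.4 × (199 − 82) = 128.8 → 129
G = 97 + 0.4 × (44 − 97) = 75.8 → 76
B = 107 + 0.4 × (65 − 107) = 90.2 → 90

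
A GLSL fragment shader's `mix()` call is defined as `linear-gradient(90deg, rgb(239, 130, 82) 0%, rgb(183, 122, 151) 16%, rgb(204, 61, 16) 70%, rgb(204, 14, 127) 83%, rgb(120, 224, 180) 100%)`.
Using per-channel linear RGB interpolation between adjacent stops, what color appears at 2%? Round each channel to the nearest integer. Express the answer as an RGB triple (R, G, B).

(232, 129, 91)

2% lies between the 0% and 16% stops, so the local fraction is t = (2 − 0)/(16 − 0) = 2/16 ≈ 0.125.
R = 239 + 0.125 × (183 − 239) = 232 → 232
G = 130 + 0.125 × (122 − 130) = 129 → 129
B = 82 + 0.125 × (151 − 82) = 90.625 → 91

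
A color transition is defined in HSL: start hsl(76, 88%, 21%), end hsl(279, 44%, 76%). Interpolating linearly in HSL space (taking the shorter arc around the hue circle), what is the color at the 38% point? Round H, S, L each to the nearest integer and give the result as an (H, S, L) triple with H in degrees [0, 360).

(16, 71, 42)

Hue: 279 − 76 = 203°, but |203| > 180 so the shorter arc goes the other way: Δh = 203 − 360 = -157°.
H = 76 + 0.38 × (-157) = 16.34 → 16°
S = 88 + 0.38 × (44 − 88) = 71.28 → 71%
L = 21 + 0.38 × (76 − 21) = 41.9 → 42%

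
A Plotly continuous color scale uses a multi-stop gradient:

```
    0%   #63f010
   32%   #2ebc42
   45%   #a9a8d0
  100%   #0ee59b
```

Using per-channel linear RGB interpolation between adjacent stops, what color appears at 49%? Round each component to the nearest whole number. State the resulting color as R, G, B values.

(158, 172, 204)

49% lies between the 45% and 100% stops, so the local fraction is t = (49 − 45)/(100 − 45) = 4/55 ≈ 0.0727.
#a9a8d0 → (169, 168, 208); #0ee59b → (14, 229, 155).
R = 169 + 0.0727 × (14 − 169) = 157.732 → 158
G = 168 + 0.0727 × (229 − 168) = 172.435 → 172
B = 208 + 0.0727 × (155 − 208) = 204.147 → 204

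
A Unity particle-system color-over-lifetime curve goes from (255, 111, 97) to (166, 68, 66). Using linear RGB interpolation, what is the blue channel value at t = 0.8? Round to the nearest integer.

B = 97 + 0.8 × (66 − 97) = 72.2 → 72

72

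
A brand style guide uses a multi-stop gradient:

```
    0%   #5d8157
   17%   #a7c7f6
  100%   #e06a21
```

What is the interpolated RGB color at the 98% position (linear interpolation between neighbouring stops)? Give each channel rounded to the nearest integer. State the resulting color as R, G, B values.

(223, 108, 38)

98% lies between the 17% and 100% stops, so the local fraction is t = (98 − 17)/(100 − 17) = 81/83 ≈ 0.9759.
#a7c7f6 → (167, 199, 246); #e06a21 → (224, 106, 33).
R = 167 + 0.9759 × (224 − 167) = 222.626 → 223
G = 199 + 0.9759 × (106 − 199) = 108.241 → 108
B = 246 + 0.9759 × (33 − 246) = 38.133 → 38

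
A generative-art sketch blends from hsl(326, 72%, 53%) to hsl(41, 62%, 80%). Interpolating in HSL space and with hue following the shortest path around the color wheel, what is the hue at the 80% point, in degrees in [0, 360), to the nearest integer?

26

Hue: 41 − 326 = -285°, but |-285| > 180 so the shorter arc goes the other way: Δh = -285 + 360 = 75°.
H = 326 + 0.8 × (75) = 386 → 386 → 386 mod 360 = 26°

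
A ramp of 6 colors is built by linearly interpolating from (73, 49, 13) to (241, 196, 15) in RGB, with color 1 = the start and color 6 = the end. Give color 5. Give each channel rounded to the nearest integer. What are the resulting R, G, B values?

With 6 swatches and endpoints inclusive, swatch 5 sits at t = (5 − 1)/(6 − 1) = 4/5 ≈ 0.8.
R = 73 + 0.8 × (241 − 73) = 207.4 → 207
G = 49 + 0.8 × (196 − 49) = 166.6 → 167
B = 13 + 0.8 × (15 − 13) = 14.6 → 15

(207, 167, 15)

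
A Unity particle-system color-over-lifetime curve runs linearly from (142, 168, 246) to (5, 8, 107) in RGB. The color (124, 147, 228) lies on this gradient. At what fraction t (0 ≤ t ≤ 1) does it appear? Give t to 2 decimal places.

0.13

Invert the lerp on the G channel (largest span, 160): t = (147 − 168) / (8 − 168) = -21/-160 = 0.13125.
Check on R: (124 − 142)/(5 − 142) = 0.1314 ✓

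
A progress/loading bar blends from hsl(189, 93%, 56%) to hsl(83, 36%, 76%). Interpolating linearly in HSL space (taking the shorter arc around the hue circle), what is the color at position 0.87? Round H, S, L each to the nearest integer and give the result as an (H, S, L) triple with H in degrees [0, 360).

Hue arc: Δh = 83 − 189 = -106° (|Δh| ≤ 180, already the shorter path).
H = 189 + 0.87 × (-106) = 96.78 → 97°
S = 93 + 0.87 × (36 − 93) = 43.41 → 43%
L = 56 + 0.87 × (76 − 56) = 73.4 → 73%

(97, 43, 73)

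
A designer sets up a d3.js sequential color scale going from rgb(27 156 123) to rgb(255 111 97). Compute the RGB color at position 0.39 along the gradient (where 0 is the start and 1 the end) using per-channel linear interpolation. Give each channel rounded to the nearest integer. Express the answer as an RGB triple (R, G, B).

(116, 138, 113)

R = 27 + 0.39 × (255 − 27) = 27 + 0.39 × 228 = 115.92 → 116
G = 156 + 0.39 × (111 − 156) = 156 + 0.39 × -45 = 138.45 → 138
B = 123 + 0.39 × (97 − 123) = 123 + 0.39 × -26 = 112.86 → 113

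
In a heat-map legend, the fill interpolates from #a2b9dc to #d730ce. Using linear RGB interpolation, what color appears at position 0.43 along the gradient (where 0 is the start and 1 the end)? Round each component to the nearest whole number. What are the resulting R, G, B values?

#a2b9dc → (162, 185, 220); #d730ce → (215, 48, 206).
R = 162 + 0.43 × (215 − 162) = 162 + 0.43 × 53 = 184.79 → 185
G = 185 + 0.43 × (48 − 185) = 185 + 0.43 × -137 = 126.09 → 126
B = 220 + 0.43 × (206 − 220) = 220 + 0.43 × -14 = 213.98 → 214

(185, 126, 214)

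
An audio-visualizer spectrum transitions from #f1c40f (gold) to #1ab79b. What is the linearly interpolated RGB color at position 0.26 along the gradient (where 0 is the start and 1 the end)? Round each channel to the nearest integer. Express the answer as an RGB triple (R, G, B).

(185, 193, 51)

#f1c40f → (241, 196, 15); #1ab79b → (26, 183, 155).
R = 241 + 0.26 × (26 − 241) = 241 + 0.26 × -215 = 185.1 → 185
G = 196 + 0.26 × (183 − 196) = 196 + 0.26 × -13 = 192.62 → 193
B = 15 + 0.26 × (155 − 15) = 15 + 0.26 × 140 = 51.4 → 51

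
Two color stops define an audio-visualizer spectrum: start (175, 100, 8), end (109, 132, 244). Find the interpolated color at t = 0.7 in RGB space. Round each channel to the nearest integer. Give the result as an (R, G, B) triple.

(129, 122, 173)

R = 175 + 0.7 × (109 − 175) = 175 + 0.7 × -66 = 128.8 → 129
G = 100 + 0.7 × (132 − 100) = 100 + 0.7 × 32 = 122.4 → 122
B = 8 + 0.7 × (244 − 8) = 8 + 0.7 × 236 = 173.2 → 173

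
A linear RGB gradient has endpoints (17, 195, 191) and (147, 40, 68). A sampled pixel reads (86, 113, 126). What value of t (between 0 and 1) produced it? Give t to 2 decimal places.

0.53

Invert the lerp on the G channel (largest span, 155): t = (113 − 195) / (40 − 195) = -82/-155 = 0.52903.
Check on R: (86 − 17)/(147 − 17) = 0.5308 ✓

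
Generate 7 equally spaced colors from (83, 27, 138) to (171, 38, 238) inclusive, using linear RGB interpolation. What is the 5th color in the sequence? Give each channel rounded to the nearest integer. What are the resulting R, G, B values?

With 7 swatches and endpoints inclusive, swatch 5 sits at t = (5 − 1)/(7 − 1) = 4/6 ≈ 0.6667.
R = 83 + 0.6667 × (171 − 83) = 141.67 → 142
G = 27 + 0.6667 × (38 − 27) = 34.334 → 34
B = 138 + 0.6667 × (238 − 138) = 204.67 → 205

(142, 34, 205)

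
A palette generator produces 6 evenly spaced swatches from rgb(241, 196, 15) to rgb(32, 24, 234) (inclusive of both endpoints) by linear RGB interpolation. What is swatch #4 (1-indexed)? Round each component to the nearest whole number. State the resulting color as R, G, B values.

With 6 swatches and endpoints inclusive, swatch 4 sits at t = (4 − 1)/(6 − 1) = 3/5 ≈ 0.6.
R = 241 + 0.6 × (32 − 241) = 115.6 → 116
G = 196 + 0.6 × (24 − 196) = 92.8 → 93
B = 15 + 0.6 × (234 − 15) = 146.4 → 146

(116, 93, 146)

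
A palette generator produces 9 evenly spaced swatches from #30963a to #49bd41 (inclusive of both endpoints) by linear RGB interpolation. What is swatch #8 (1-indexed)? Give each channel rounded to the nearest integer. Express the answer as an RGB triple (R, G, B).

With 9 swatches and endpoints inclusive, swatch 8 sits at t = (8 − 1)/(9 − 1) = 7/8 ≈ 0.875.
#30963a → (48, 150, 58); #49bd41 → (73, 189, 65).
R = 48 + 0.875 × (73 − 48) = 69.875 → 70
G = 150 + 0.875 × (189 − 150) = 184.125 → 184
B = 58 + 0.875 × (65 − 58) = 64.125 → 64

(70, 184, 64)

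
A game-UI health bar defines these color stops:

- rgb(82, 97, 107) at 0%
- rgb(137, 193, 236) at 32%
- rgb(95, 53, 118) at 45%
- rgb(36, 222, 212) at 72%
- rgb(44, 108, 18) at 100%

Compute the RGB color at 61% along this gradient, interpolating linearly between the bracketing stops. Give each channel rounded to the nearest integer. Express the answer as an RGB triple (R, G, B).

61% lies between the 45% and 72% stops, so the local fraction is t = (61 − 45)/(72 − 45) = 16/27 ≈ 0.5926.
R = 95 + 0.5926 × (36 − 95) = 60.037 → 60
G = 53 + 0.5926 × (222 − 53) = 153.149 → 153
B = 118 + 0.5926 × (212 − 118) = 173.704 → 174

(60, 153, 174)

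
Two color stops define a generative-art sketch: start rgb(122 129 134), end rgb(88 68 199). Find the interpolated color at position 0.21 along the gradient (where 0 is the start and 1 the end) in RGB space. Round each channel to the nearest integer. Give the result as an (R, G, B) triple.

(115, 116, 148)

R = 122 + 0.21 × (88 − 122) = 122 + 0.21 × -34 = 114.86 → 115
G = 129 + 0.21 × (68 − 129) = 129 + 0.21 × -61 = 116.19 → 116
B = 134 + 0.21 × (199 − 134) = 134 + 0.21 × 65 = 147.65 → 148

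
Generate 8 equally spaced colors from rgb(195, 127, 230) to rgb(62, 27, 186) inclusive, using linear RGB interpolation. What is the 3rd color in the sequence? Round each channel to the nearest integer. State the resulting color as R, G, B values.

With 8 swatches and endpoints inclusive, swatch 3 sits at t = (3 − 1)/(8 − 1) = 2/7 ≈ 0.2857.
R = 195 + 0.2857 × (62 − 195) = 157.002 → 157
G = 127 + 0.2857 × (27 − 127) = 98.43 → 98
B = 230 + 0.2857 × (186 − 230) = 217.429 → 217

(157, 98, 217)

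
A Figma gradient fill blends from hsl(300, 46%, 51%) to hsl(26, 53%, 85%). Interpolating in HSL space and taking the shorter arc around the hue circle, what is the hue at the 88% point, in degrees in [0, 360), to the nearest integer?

16

Hue: 26 − 300 = -274°, but |-274| > 180 so the shorter arc goes the other way: Δh = -274 + 360 = 86°.
H = 300 + 0.88 × (86) = 375.68 → 376 → 376 mod 360 = 16°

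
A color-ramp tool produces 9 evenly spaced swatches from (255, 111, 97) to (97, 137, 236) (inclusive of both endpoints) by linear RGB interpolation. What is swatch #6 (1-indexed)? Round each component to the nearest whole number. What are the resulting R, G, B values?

With 9 swatches and endpoints inclusive, swatch 6 sits at t = (6 − 1)/(9 − 1) = 5/8 ≈ 0.625.
R = 255 + 0.625 × (97 − 255) = 156.25 → 156
G = 111 + 0.625 × (137 − 111) = 127.25 → 127
B = 97 + 0.625 × (236 − 97) = 183.875 → 184

(156, 127, 184)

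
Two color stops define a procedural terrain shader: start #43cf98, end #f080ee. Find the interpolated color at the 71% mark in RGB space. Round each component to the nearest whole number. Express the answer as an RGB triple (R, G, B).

(190, 151, 213)

#43cf98 → (67, 207, 152); #f080ee → (240, 128, 238).
71% corresponds to t = 0.71.
R = 67 + 0.71 × (240 − 67) = 67 + 0.71 × 173 = 189.83 → 190
G = 207 + 0.71 × (128 − 207) = 207 + 0.71 × -79 = 150.91 → 151
B = 152 + 0.71 × (238 − 152) = 152 + 0.71 × 86 = 213.06 → 213
So the blended color is (190, 151, 213), about #be97d5.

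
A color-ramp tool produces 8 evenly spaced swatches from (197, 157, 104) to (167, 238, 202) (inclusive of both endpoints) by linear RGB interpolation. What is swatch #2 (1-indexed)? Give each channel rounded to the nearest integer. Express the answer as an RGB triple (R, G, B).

(193, 169, 118)

With 8 swatches and endpoints inclusive, swatch 2 sits at t = (2 − 1)/(8 − 1) = 1/7 ≈ 0.1429.
R = 197 + 0.1429 × (167 − 197) = 192.713 → 193
G = 157 + 0.1429 × (238 − 157) = 168.575 → 169
B = 104 + 0.1429 × (202 − 104) = 118.004 → 118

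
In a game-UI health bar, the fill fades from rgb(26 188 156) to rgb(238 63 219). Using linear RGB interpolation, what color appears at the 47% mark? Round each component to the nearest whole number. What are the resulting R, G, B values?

(126, 129, 186)

47% corresponds to t = 0.47.
R = 26 + 0.47 × (238 − 26) = 26 + 0.47 × 212 = 125.64 → 126
G = 188 + 0.47 × (63 − 188) = 188 + 0.47 × -125 = 129.25 → 129
B = 156 + 0.47 × (219 − 156) = 156 + 0.47 × 63 = 185.61 → 186
So the blended color is (126, 129, 186), about #7e81ba.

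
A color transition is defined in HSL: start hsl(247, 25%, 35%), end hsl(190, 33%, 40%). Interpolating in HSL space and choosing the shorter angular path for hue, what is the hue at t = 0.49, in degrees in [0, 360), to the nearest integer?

219

Hue arc: Δh = 190 − 247 = -57° (|Δh| ≤ 180, already the shorter path).
H = 247 + 0.49 × (-57) = 219.07 → 219°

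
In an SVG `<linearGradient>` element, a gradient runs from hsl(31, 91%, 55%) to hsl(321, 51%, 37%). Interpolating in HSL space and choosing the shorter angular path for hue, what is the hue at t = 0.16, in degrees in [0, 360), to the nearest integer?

20

Hue: 321 − 31 = 290°, but |290| > 180 so the shorter arc goes the other way: Δh = 290 − 360 = -70°.
H = 31 + 0.16 × (-70) = 19.8 → 20°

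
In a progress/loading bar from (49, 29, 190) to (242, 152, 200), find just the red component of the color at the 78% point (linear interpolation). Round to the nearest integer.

R = 49 + 0.78 × (242 − 49) = 199.54 → 200

200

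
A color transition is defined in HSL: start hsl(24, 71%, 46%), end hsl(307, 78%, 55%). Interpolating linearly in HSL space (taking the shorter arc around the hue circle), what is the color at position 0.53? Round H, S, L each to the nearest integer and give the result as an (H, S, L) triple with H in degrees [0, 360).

Hue: 307 − 24 = 283°, but |283| > 180 so the shorter arc goes the other way: Δh = 283 − 360 = -77°.
H = 24 + 0.53 × (-77) = -16.81 → -17 → -17 mod 360 = 343°
S = 71 + 0.53 × (78 − 71) = 74.71 → 75%
L = 46 + 0.53 × (55 − 46) = 50.77 → 51%

(343, 75, 51)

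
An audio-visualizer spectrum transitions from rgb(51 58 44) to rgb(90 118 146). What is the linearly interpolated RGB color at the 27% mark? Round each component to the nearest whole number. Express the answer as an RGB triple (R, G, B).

27% corresponds to t = 0.27.
R = 51 + 0.27 × (90 − 51) = 51 + 0.27 × 39 = 61.53 → 62
G = 58 + 0.27 × (118 − 58) = 58 + 0.27 × 60 = 74.2 → 74
B = 44 + 0.27 × (146 − 44) = 44 + 0.27 × 102 = 71.54 → 72

(62, 74, 72)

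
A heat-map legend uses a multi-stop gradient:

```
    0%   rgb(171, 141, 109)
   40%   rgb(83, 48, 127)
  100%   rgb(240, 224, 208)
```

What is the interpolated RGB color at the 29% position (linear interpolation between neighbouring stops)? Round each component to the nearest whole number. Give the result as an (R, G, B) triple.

(107, 74, 122)

29% lies between the 0% and 40% stops, so the local fraction is t = (29 − 0)/(40 − 0) = 29/40 ≈ 0.725.
R = 171 + 0.725 × (83 − 171) = 107.2 → 107
G = 141 + 0.725 × (48 − 141) = 73.575 → 74
B = 109 + 0.725 × (127 − 109) = 122.05 → 122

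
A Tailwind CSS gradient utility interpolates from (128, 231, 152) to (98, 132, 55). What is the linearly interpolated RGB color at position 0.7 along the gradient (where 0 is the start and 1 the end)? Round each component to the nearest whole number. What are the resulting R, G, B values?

R = 128 + 0.7 × (98 − 128) = 128 + 0.7 × -30 = 107 → 107
G = 231 + 0.7 × (132 − 231) = 231 + 0.7 × -99 = 161.7 → 162
B = 152 + 0.7 × (55 − 152) = 152 + 0.7 × -97 = 84.1 → 84

(107, 162, 84)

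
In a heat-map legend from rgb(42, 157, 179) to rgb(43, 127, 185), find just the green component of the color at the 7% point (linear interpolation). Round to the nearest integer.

G = 157 + 0.07 × (127 − 157) = 154.9 → 155

155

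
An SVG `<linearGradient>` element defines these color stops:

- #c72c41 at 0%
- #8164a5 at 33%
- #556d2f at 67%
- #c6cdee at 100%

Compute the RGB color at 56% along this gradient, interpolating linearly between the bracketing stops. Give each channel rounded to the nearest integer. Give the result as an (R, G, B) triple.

(99, 106, 85)

56% lies between the 33% and 67% stops, so the local fraction is t = (56 − 33)/(67 − 33) = 23/34 ≈ 0.6765.
#8164a5 → (129, 100, 165); #556d2f → (85, 109, 47).
R = 129 + 0.6765 × (85 − 129) = 99.234 → 99
G = 100 + 0.6765 × (109 − 100) = 106.088 → 106
B = 165 + 0.6765 × (47 − 165) = 85.173 → 85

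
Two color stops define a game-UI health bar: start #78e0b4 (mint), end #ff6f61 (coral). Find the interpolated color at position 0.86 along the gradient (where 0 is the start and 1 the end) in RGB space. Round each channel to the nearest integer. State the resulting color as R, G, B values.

#78e0b4 → (120, 224, 180); #ff6f61 → (255, 111, 97).
R = 120 + 0.86 × (255 − 120) = 120 + 0.86 × 135 = 236.1 → 236
G = 224 + 0.86 × (111 − 224) = 224 + 0.86 × -113 = 126.82 → 127
B = 180 + 0.86 × (97 − 180) = 180 + 0.86 × -83 = 108.62 → 109
So the blended color is (236, 127, 109), about #ec7f6d.

(236, 127, 109)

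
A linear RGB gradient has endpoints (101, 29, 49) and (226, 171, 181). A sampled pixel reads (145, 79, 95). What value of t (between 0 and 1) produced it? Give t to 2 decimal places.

0.35

Invert the lerp on the G channel (largest span, 142): t = (79 − 29) / (171 − 29) = 50/142 = 0.35211.
Check on R: (145 − 101)/(226 − 101) = 0.352 ✓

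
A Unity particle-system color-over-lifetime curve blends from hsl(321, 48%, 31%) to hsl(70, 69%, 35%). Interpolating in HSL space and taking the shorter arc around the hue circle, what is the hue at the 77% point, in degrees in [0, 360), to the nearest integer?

Hue: 70 − 321 = -251°, but |-251| > 180 so the shorter arc goes the other way: Δh = -251 + 360 = 109°.
H = 321 + 0.77 × (109) = 404.93 → 405 → 405 mod 360 = 45°

45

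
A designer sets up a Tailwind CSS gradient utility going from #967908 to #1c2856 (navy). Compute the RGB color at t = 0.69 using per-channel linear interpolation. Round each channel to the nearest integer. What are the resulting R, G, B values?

(66, 65, 62)

#967908 → (150, 121, 8); #1c2856 → (28, 40, 86).
R = 150 + 0.69 × (28 − 150) = 150 + 0.69 × -122 = 65.82 → 66
G = 121 + 0.69 × (40 − 121) = 121 + 0.69 × -81 = 65.11 → 65
B = 8 + 0.69 × (86 − 8) = 8 + 0.69 × 78 = 61.82 → 62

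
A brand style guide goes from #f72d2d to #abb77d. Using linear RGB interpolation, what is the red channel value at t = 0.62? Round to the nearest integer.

R₁ = 247 (from #f72d2d), R₂ = 171 (from #abb77d).
R = 247 + 0.62 × (171 − 247) = 199.88 → 200

200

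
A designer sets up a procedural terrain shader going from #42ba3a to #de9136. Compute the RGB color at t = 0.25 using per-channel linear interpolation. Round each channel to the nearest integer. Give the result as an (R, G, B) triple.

(105, 176, 57)

#42ba3a → (66, 186, 58); #de9136 → (222, 145, 54).
R = 66 + 0.25 × (222 − 66) = 66 + 0.25 × 156 = 105 → 105
G = 186 + 0.25 × (145 − 186) = 186 + 0.25 × -41 = 175.75 → 176
B = 58 + 0.25 × (54 − 58) = 58 + 0.25 × -4 = 57 → 57
So the blended color is (105, 176, 57), about #69b039.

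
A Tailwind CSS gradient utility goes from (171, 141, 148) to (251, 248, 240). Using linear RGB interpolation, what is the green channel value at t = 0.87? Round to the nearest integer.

234

G = 141 + 0.87 × (248 − 141) = 234.09 → 234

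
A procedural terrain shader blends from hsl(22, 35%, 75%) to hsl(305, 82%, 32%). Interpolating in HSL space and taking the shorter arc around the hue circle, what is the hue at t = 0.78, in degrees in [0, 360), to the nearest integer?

Hue: 305 − 22 = 283°, but |283| > 180 so the shorter arc goes the other way: Δh = 283 − 360 = -77°.
H = 22 + 0.78 × (-77) = -38.06 → -38 → -38 mod 360 = 322°

322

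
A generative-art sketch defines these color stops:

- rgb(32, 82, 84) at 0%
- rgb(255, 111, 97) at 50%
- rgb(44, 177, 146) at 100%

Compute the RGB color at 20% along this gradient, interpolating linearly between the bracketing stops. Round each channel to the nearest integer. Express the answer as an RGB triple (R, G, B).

(121, 94, 89)

20% lies between the 0% and 50% stops, so the local fraction is t = (20 − 0)/(50 − 0) = 20/50 ≈ 0.4.
R = 32 + 0.4 × (255 − 32) = 121.2 → 121
G = 82 + 0.4 × (111 − 82) = 93.6 → 94
B = 84 + 0.4 × (97 − 84) = 89.2 → 89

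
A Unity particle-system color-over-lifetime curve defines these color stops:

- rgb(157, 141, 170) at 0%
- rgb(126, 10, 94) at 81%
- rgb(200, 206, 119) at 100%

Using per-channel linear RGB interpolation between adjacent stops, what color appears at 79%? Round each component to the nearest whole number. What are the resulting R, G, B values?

(127, 13, 96)

79% lies between the 0% and 81% stops, so the local fraction is t = (79 − 0)/(81 − 0) = 79/81 ≈ 0.9753.
R = 157 + 0.9753 × (126 − 157) = 126.766 → 127
G = 141 + 0.9753 × (10 − 141) = 13.236 → 13
B = 170 + 0.9753 × (94 − 170) = 95.877 → 96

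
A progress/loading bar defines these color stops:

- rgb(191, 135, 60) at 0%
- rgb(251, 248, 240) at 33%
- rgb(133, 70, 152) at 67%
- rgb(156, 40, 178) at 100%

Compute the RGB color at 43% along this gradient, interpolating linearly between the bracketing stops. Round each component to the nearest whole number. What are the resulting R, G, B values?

(216, 196, 214)

43% lies between the 33% and 67% stops, so the local fraction is t = (43 − 33)/(67 − 33) = 10/34 ≈ 0.2941.
R = 251 + 0.2941 × (133 − 251) = 216.296 → 216
G = 248 + 0.2941 × (70 − 248) = 195.65 → 196
B = 240 + 0.2941 × (152 − 240) = 214.119 → 214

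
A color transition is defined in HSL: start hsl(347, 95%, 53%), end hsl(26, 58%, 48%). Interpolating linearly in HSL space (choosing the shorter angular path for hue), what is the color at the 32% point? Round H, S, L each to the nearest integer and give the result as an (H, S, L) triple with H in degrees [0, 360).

Hue: 26 − 347 = -321°, but |-321| > 180 so the shorter arc goes the other way: Δh = -321 + 360 = 39°.
H = 347 + 0.32 × (39) = 359.48 → 359°
S = 95 + 0.32 × (58 − 95) = 83.16 → 83%
L = 53 + 0.32 × (48 − 53) = 51.4 → 51%

(359, 83, 51)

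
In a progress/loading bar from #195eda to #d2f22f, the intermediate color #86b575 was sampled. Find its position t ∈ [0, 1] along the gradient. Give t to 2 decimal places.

0.59

Invert the lerp on the R channel (largest span, 185): t = (134 − 25) / (210 − 25) = 109/185 = 0.58919.
Check on G: (181 − 94)/(242 − 94) = 0.5878 ✓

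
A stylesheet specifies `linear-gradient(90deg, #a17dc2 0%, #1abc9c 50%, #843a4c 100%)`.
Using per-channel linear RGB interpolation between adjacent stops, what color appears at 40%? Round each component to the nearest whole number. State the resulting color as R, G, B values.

40% lies between the 0% and 50% stops, so the local fraction is t = (40 − 0)/(50 − 0) = 40/50 ≈ 0.8.
#a17dc2 → (161, 125, 194); #1abc9c → (26, 188, 156).
R = 161 + 0.8 × (26 − 161) = 53 → 53
G = 125 + 0.8 × (188 − 125) = 175.4 → 175
B = 194 + 0.8 × (156 − 194) = 163.6 → 164

(53, 175, 164)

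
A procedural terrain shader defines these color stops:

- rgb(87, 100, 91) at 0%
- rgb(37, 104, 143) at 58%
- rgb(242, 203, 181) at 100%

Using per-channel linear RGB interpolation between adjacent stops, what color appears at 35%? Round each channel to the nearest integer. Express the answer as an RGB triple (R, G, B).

35% lies between the 0% and 58% stops, so the local fraction is t = (35 − 0)/(58 − 0) = 35/58 ≈ 0.6034.
R = 87 + 0.6034 × (37 − 87) = 56.83 → 57
G = 100 + 0.6034 × (104 − 100) = 102.414 → 102
B = 91 + 0.6034 × (143 − 91) = 122.377 → 122

(57, 102, 122)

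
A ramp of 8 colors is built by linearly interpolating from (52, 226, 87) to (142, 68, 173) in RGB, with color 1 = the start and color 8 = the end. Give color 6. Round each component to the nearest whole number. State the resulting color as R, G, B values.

With 8 swatches and endpoints inclusive, swatch 6 sits at t = (6 − 1)/(8 − 1) = 5/7 ≈ 0.7143.
R = 52 + 0.7143 × (142 − 52) = 116.287 → 116
G = 226 + 0.7143 × (68 − 226) = 113.141 → 113
B = 87 + 0.7143 × (173 − 87) = 148.43 → 148

(116, 113, 148)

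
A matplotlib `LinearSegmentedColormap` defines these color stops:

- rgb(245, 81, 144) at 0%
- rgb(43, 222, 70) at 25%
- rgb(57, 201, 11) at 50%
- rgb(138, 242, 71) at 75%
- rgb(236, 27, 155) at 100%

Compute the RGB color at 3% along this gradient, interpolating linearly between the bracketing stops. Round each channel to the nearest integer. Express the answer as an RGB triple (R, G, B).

(221, 98, 135)

3% lies between the 0% and 25% stops, so the local fraction is t = (3 − 0)/(25 − 0) = 3/25 ≈ 0.12.
R = 245 + 0.12 × (43 − 245) = 220.76 → 221
G = 81 + 0.12 × (222 − 81) = 97.92 → 98
B = 144 + 0.12 × (70 − 144) = 135.12 → 135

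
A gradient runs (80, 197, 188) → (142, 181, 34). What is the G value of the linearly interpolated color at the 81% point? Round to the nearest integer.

184

G = 197 + 0.81 × (181 − 197) = 184.04 → 184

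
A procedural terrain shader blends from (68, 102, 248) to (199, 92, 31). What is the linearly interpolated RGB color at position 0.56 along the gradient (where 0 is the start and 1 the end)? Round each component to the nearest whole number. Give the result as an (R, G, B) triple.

(141, 96, 126)

R = 68 + 0.56 × (199 − 68) = 68 + 0.56 × 131 = 141.36 → 141
G = 102 + 0.56 × (92 − 102) = 102 + 0.56 × -10 = 96.4 → 96
B = 248 + 0.56 × (31 − 248) = 248 + 0.56 × -217 = 126.48 → 126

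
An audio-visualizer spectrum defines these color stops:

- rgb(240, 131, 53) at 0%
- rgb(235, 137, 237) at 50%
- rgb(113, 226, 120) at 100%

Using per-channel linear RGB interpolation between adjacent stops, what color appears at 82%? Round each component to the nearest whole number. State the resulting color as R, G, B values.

(157, 194, 162)

82% lies between the 50% and 100% stops, so the local fraction is t = (82 − 50)/(100 − 50) = 32/50 ≈ 0.64.
R = 235 + 0.64 × (113 − 235) = 156.92 → 157
G = 137 + 0.64 × (226 − 137) = 193.96 → 194
B = 237 + 0.64 × (120 − 237) = 162.12 → 162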